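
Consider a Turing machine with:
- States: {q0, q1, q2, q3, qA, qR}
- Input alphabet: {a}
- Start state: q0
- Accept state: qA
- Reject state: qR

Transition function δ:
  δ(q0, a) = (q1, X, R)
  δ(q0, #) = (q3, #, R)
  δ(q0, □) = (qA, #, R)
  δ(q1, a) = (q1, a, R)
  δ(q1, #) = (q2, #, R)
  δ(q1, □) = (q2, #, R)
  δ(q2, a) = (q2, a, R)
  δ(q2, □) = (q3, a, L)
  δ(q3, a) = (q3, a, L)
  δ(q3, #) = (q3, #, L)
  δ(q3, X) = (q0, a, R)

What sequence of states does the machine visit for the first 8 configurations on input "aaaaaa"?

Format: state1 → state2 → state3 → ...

Execution trace:
Initial: [q0]aaaaaa
Step 1: δ(q0, a) = (q1, X, R) → X[q1]aaaaa
Step 2: δ(q1, a) = (q1, a, R) → Xa[q1]aaaa
Step 3: δ(q1, a) = (q1, a, R) → Xaa[q1]aaa
Step 4: δ(q1, a) = (q1, a, R) → Xaaa[q1]aa
Step 5: δ(q1, a) = (q1, a, R) → Xaaaa[q1]a
Step 6: δ(q1, a) = (q1, a, R) → Xaaaaa[q1]□
Step 7: δ(q1, □) = (q2, #, R) → Xaaaaa#[q2]□

State sequence: q0 → q1 → q1 → q1 → q1 → q1 → q1 → q2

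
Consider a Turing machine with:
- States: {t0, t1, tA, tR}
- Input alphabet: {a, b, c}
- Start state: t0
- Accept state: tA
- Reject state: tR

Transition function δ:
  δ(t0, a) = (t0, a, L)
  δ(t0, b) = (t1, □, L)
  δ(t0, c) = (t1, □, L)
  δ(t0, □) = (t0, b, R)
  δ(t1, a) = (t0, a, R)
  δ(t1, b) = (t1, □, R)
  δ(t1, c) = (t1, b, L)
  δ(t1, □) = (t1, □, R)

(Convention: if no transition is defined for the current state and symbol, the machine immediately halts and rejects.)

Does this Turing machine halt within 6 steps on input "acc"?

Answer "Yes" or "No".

Execution trace:
Initial: [t0]acc
Step 1: δ(t0, a) = (t0, a, L) → [t0]□acc
Step 2: δ(t0, □) = (t0, b, R) → b[t0]acc
Step 3: δ(t0, a) = (t0, a, L) → [t0]bacc
Step 4: δ(t0, b) = (t1, □, L) → [t1]□□acc
Step 5: δ(t1, □) = (t1, □, R) → □[t1]□acc
Step 6: δ(t1, □) = (t1, □, R) → □□[t1]acc

The machine has not reached a halting state after 6 steps.
The machine did not halt within the 6-step bound.

Answer: No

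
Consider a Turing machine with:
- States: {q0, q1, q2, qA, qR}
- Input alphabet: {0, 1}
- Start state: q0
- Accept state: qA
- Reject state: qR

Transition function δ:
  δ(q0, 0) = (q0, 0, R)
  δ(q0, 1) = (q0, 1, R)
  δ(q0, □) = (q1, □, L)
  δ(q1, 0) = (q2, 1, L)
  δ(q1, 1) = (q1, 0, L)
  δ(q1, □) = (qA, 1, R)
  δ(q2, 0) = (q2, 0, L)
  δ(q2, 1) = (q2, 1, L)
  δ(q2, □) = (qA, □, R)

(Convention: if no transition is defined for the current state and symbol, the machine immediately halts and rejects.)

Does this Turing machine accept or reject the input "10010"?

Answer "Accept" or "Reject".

Execution trace:
Initial: [q0]10010
Step 1: δ(q0, 1) = (q0, 1, R) → 1[q0]0010
Step 2: δ(q0, 0) = (q0, 0, R) → 10[q0]010
Step 3: δ(q0, 0) = (q0, 0, R) → 100[q0]10
Step 4: δ(q0, 1) = (q0, 1, R) → 1001[q0]0
Step 5: δ(q0, 0) = (q0, 0, R) → 10010[q0]□
Step 6: δ(q0, □) = (q1, □, L) → 1001[q1]0□
Step 7: δ(q1, 0) = (q2, 1, L) → 100[q2]11□
Step 8: δ(q2, 1) = (q2, 1, L) → 10[q2]011□
Step 9: δ(q2, 0) = (q2, 0, L) → 1[q2]0011□
Step 10: δ(q2, 0) = (q2, 0, L) → [q2]10011□
Step 11: δ(q2, 1) = (q2, 1, L) → [q2]□10011□
Step 12: δ(q2, □) = (qA, □, R) → □[qA]10011□

The machine reaches the accept state qA and halts.

Answer: Accept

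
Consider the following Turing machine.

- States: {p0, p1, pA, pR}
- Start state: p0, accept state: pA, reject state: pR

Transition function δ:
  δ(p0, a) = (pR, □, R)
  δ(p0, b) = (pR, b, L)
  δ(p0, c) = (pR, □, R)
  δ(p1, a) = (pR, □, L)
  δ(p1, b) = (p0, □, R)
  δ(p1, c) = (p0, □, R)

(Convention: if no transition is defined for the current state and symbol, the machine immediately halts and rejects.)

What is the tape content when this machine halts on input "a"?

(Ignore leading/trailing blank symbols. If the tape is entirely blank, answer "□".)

Execution trace:
Initial: [p0]a
Step 1: δ(p0, a) = (pR, □, R) → □[pR]□

The machine reaches the reject state pR and halts.

Final tape (ignoring leading/trailing blanks): □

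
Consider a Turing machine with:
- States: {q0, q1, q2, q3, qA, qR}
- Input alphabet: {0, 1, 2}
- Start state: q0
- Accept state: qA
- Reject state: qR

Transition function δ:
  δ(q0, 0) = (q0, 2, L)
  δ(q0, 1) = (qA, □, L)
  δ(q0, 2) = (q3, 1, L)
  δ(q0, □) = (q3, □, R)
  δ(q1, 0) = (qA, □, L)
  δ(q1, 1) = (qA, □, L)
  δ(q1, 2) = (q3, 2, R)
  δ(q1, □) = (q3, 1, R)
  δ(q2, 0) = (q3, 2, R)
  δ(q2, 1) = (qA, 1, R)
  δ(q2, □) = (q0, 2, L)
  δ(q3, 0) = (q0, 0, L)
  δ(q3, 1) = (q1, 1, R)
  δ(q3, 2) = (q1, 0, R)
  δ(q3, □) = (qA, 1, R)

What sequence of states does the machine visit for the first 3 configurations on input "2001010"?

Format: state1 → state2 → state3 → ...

Execution trace:
Initial: [q0]2001010
Step 1: δ(q0, 2) = (q3, 1, L) → [q3]□1001010
Step 2: δ(q3, □) = (qA, 1, R) → 1[qA]1001010

The machine reaches the accept state qA and halts.

State sequence: q0 → q3 → qA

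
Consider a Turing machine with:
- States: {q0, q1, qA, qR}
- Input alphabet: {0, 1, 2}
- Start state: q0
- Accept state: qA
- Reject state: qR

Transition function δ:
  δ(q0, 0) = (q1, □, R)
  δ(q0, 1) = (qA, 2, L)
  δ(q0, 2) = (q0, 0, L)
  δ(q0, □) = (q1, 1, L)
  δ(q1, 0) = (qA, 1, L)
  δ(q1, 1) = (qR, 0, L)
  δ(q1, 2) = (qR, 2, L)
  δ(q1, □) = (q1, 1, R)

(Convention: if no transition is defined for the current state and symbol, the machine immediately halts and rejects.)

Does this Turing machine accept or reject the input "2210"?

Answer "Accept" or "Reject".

Execution trace:
Initial: [q0]2210
Step 1: δ(q0, 2) = (q0, 0, L) → [q0]□0210
Step 2: δ(q0, □) = (q1, 1, L) → [q1]□10210
Step 3: δ(q1, □) = (q1, 1, R) → 1[q1]10210
Step 4: δ(q1, 1) = (qR, 0, L) → [qR]100210

The machine reaches the reject state qR and halts.

Answer: Reject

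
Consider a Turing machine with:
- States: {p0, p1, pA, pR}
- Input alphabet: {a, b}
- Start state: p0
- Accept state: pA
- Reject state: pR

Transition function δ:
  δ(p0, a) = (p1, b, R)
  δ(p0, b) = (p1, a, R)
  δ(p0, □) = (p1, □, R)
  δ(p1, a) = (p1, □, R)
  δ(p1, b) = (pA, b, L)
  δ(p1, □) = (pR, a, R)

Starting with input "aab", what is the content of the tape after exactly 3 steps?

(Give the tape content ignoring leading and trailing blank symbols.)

Execution trace:
Initial: [p0]aab
Step 1: δ(p0, a) = (p1, b, R) → b[p1]ab
Step 2: δ(p1, a) = (p1, □, R) → b□[p1]b
Step 3: δ(p1, b) = (pA, b, L) → b[pA]□b

The machine reaches the accept state pA and halts.

After 3 steps, the tape (ignoring leading/trailing blanks) is: b□b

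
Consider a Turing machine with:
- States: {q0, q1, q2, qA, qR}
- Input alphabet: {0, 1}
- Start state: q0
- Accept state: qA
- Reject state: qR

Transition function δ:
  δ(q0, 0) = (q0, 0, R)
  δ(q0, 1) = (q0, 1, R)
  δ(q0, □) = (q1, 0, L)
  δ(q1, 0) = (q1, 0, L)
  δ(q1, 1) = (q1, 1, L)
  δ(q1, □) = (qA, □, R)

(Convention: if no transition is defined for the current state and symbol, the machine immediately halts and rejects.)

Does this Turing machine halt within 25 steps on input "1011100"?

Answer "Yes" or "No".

Execution trace:
Initial: [q0]1011100
Step 1: δ(q0, 1) = (q0, 1, R) → 1[q0]011100
Step 2: δ(q0, 0) = (q0, 0, R) → 10[q0]11100
Step 3: δ(q0, 1) = (q0, 1, R) → 101[q0]1100
Step 4: δ(q0, 1) = (q0, 1, R) → 1011[q0]100
Step 5: δ(q0, 1) = (q0, 1, R) → 10111[q0]00
Step 6: δ(q0, 0) = (q0, 0, R) → 101110[q0]0
Step 7: δ(q0, 0) = (q0, 0, R) → 1011100[q0]□
Step 8: δ(q0, □) = (q1, 0, L) → 101110[q1]00
Step 9: δ(q1, 0) = (q1, 0, L) → 10111[q1]000
Step 10: δ(q1, 0) = (q1, 0, L) → 1011[q1]1000
Step 11: δ(q1, 1) = (q1, 1, L) → 101[q1]11000
Step 12: δ(q1, 1) = (q1, 1, L) → 10[q1]111000
Step 13: δ(q1, 1) = (q1, 1, L) → 1[q1]0111000
Step 14: δ(q1, 0) = (q1, 0, L) → [q1]10111000
Step 15: δ(q1, 1) = (q1, 1, L) → [q1]□10111000
Step 16: δ(q1, □) = (qA, □, R) → □[qA]10111000

The machine reaches the accept state qA and halts.
The machine halted after 16 steps (within the 25-step bound).

Answer: Yes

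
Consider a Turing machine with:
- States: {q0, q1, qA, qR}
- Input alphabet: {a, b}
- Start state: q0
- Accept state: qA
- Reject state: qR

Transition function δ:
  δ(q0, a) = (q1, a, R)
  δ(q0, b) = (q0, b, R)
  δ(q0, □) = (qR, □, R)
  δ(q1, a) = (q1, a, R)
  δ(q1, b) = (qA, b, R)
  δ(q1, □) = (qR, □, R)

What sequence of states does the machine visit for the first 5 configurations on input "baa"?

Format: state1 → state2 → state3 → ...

Execution trace:
Initial: [q0]baa
Step 1: δ(q0, b) = (q0, b, R) → b[q0]aa
Step 2: δ(q0, a) = (q1, a, R) → ba[q1]a
Step 3: δ(q1, a) = (q1, a, R) → baa[q1]□
Step 4: δ(q1, □) = (qR, □, R) → baa□[qR]□

The machine reaches the reject state qR and halts.

State sequence: q0 → q0 → q1 → q1 → qR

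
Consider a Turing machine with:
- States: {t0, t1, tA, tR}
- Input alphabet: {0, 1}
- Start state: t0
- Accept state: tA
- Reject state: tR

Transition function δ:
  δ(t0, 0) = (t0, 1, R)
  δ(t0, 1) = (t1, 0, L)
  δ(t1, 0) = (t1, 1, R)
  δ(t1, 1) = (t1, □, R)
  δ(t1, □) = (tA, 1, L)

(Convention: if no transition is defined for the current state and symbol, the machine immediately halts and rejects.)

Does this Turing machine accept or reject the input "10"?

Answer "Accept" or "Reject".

Execution trace:
Initial: [t0]10
Step 1: δ(t0, 1) = (t1, 0, L) → [t1]□00
Step 2: δ(t1, □) = (tA, 1, L) → [tA]□100

The machine reaches the accept state tA and halts.

Answer: Accept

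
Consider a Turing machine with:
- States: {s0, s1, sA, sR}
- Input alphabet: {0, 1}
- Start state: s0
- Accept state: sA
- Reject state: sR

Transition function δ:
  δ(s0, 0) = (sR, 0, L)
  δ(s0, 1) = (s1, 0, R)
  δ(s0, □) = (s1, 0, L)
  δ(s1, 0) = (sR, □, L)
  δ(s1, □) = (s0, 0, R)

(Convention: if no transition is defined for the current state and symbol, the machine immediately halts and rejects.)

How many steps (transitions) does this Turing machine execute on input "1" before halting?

Execution trace:
Initial: [s0]1
Step 1: δ(s0, 1) = (s1, 0, R) → 0[s1]□
Step 2: δ(s1, □) = (s0, 0, R) → 00[s0]□
Step 3: δ(s0, □) = (s1, 0, L) → 0[s1]00
Step 4: δ(s1, 0) = (sR, □, L) → [sR]0□0

The machine reaches the reject state sR and halts.

The machine executed 4 steps before halting.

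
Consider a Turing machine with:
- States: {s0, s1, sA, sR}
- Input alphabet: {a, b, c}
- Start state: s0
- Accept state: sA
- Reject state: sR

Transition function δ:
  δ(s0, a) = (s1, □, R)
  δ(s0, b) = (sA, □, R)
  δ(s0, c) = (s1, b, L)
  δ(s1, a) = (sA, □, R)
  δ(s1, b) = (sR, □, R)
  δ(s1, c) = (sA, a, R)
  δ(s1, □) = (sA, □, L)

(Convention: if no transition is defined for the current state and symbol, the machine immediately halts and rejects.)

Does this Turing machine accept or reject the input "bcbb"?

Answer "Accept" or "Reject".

Execution trace:
Initial: [s0]bcbb
Step 1: δ(s0, b) = (sA, □, R) → □[sA]cbb

The machine reaches the accept state sA and halts.

Answer: Accept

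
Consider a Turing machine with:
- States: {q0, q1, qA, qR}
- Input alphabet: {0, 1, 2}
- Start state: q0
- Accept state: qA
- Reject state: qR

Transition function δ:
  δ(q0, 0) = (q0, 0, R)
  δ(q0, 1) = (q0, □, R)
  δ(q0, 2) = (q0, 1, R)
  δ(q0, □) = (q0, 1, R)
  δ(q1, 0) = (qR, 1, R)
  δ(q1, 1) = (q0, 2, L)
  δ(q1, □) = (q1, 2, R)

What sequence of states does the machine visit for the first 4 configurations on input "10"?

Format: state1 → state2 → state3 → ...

Execution trace:
Initial: [q0]10
Step 1: δ(q0, 1) = (q0, □, R) → □[q0]0
Step 2: δ(q0, 0) = (q0, 0, R) → □0[q0]□
Step 3: δ(q0, □) = (q0, 1, R) → □01[q0]□

State sequence: q0 → q0 → q0 → q0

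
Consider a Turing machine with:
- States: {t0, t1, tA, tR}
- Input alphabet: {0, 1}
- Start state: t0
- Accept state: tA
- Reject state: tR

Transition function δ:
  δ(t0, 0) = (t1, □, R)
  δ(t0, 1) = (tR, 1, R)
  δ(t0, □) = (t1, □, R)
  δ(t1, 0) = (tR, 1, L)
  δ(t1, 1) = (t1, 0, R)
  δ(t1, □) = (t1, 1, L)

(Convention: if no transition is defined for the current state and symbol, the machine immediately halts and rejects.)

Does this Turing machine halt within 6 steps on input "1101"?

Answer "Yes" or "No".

Execution trace:
Initial: [t0]1101
Step 1: δ(t0, 1) = (tR, 1, R) → 1[tR]101

The machine reaches the reject state tR and halts.
The machine halted after 1 step (within the 6-step bound).

Answer: Yes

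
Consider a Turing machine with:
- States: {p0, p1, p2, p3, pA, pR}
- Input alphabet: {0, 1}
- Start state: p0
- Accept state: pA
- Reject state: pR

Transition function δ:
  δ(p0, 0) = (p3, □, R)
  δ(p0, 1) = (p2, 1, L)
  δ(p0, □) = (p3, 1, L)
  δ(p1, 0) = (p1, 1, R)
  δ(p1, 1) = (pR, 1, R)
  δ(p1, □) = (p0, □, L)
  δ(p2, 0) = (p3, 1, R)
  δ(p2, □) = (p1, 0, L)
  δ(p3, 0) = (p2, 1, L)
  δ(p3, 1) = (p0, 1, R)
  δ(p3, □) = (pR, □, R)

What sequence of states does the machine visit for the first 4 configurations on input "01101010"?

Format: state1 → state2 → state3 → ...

Execution trace:
Initial: [p0]01101010
Step 1: δ(p0, 0) = (p3, □, R) → □[p3]1101010
Step 2: δ(p3, 1) = (p0, 1, R) → □1[p0]101010
Step 3: δ(p0, 1) = (p2, 1, L) → □[p2]1101010

No transition is defined for δ(p2, 1). By convention the machine halts and rejects.

State sequence: p0 → p3 → p0 → p2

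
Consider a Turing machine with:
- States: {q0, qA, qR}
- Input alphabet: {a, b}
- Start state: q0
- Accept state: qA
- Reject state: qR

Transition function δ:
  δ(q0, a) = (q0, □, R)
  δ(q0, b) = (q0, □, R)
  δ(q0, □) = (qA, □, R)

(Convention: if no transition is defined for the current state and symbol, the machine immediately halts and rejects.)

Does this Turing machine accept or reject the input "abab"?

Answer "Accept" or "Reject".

Execution trace:
Initial: [q0]abab
Step 1: δ(q0, a) = (q0, □, R) → □[q0]bab
Step 2: δ(q0, b) = (q0, □, R) → □□[q0]ab
Step 3: δ(q0, a) = (q0, □, R) → □□□[q0]b
Step 4: δ(q0, b) = (q0, □, R) → □□□□[q0]□
Step 5: δ(q0, □) = (qA, □, R) → □□□□□[qA]□

The machine reaches the accept state qA and halts.

Answer: Accept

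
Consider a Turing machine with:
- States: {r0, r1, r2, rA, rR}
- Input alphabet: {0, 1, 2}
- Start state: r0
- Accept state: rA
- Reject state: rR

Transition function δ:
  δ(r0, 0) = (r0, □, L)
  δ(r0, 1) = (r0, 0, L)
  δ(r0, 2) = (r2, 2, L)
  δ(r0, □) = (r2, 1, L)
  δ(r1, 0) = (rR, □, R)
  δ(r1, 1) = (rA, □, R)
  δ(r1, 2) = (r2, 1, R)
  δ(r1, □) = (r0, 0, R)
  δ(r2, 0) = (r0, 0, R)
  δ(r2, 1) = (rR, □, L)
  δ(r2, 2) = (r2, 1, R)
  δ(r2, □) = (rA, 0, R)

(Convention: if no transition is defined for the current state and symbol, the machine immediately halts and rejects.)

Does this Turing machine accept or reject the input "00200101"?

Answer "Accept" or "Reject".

Execution trace:
Initial: [r0]00200101
Step 1: δ(r0, 0) = (r0, □, L) → [r0]□□0200101
Step 2: δ(r0, □) = (r2, 1, L) → [r2]□1□0200101
Step 3: δ(r2, □) = (rA, 0, R) → 0[rA]1□0200101

The machine reaches the accept state rA and halts.

Answer: Accept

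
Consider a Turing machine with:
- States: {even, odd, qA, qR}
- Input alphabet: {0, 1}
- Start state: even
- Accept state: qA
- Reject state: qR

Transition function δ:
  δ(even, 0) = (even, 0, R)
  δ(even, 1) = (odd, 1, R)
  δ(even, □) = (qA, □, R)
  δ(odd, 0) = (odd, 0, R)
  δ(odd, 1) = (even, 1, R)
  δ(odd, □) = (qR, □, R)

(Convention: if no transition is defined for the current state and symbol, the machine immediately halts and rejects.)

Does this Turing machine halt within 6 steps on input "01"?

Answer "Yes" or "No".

Execution trace:
Initial: [even]01
Step 1: δ(even, 0) = (even, 0, R) → 0[even]1
Step 2: δ(even, 1) = (odd, 1, R) → 01[odd]□
Step 3: δ(odd, □) = (qR, □, R) → 01□[qR]□

The machine reaches the reject state qR and halts.
The machine halted after 3 steps (within the 6-step bound).

Answer: Yes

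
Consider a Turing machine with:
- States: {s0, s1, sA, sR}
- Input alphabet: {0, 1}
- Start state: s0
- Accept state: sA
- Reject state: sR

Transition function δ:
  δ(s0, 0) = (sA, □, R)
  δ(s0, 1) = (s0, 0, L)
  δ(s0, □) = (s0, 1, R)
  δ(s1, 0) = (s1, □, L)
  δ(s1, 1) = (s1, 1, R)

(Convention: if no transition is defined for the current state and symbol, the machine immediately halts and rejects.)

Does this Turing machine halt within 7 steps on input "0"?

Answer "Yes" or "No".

Execution trace:
Initial: [s0]0
Step 1: δ(s0, 0) = (sA, □, R) → □[sA]□

The machine reaches the accept state sA and halts.
The machine halted after 1 step (within the 7-step bound).

Answer: Yes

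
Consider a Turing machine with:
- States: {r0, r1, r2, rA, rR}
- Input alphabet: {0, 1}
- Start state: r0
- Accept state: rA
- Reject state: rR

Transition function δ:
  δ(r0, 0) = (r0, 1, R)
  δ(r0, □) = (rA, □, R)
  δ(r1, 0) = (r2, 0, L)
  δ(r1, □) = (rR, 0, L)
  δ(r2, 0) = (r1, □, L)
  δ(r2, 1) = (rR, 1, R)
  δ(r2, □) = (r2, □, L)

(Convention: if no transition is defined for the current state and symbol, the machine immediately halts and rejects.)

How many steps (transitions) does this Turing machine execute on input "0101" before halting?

Execution trace:
Initial: [r0]0101
Step 1: δ(r0, 0) = (r0, 1, R) → 1[r0]101

No transition is defined for δ(r0, 1). By convention the machine halts and rejects.

The machine executed 1 step before halting.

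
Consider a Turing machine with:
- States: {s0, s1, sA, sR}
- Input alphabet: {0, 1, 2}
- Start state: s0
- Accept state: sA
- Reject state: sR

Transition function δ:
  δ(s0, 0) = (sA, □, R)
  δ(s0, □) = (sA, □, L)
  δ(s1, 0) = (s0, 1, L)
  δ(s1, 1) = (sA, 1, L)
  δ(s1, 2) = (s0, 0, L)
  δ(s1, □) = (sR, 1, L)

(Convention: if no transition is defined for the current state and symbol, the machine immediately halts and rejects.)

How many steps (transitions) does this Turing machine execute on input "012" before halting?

Execution trace:
Initial: [s0]012
Step 1: δ(s0, 0) = (sA, □, R) → □[sA]12

The machine reaches the accept state sA and halts.

The machine executed 1 step before halting.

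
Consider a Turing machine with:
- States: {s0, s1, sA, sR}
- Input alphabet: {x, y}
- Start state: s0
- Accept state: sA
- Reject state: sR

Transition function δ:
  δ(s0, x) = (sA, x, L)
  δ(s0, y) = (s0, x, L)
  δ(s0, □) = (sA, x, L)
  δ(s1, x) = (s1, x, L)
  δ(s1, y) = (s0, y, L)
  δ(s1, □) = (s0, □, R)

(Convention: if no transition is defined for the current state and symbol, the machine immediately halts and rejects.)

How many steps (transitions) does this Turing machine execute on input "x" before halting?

Execution trace:
Initial: [s0]x
Step 1: δ(s0, x) = (sA, x, L) → [sA]□x

The machine reaches the accept state sA and halts.

The machine executed 1 step before halting.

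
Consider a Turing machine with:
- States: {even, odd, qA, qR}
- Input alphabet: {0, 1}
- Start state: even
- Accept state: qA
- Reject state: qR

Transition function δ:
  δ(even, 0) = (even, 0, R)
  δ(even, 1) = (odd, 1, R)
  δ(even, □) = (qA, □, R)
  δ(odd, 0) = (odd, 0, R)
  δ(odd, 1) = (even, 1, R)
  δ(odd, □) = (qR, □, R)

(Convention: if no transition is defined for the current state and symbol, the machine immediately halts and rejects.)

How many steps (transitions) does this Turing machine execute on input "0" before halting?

Execution trace:
Initial: [even]0
Step 1: δ(even, 0) = (even, 0, R) → 0[even]□
Step 2: δ(even, □) = (qA, □, R) → 0□[qA]□

The machine reaches the accept state qA and halts.

The machine executed 2 steps before halting.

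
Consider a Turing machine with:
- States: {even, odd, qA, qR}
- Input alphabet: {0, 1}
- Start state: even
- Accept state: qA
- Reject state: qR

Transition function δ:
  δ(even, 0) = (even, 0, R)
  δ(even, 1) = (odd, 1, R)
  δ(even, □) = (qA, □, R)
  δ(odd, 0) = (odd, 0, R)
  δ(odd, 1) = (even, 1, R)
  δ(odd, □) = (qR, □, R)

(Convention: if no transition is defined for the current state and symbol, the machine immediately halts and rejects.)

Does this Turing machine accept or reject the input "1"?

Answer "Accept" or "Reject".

Execution trace:
Initial: [even]1
Step 1: δ(even, 1) = (odd, 1, R) → 1[odd]□
Step 2: δ(odd, □) = (qR, □, R) → 1□[qR]□

The machine reaches the reject state qR and halts.

Answer: Reject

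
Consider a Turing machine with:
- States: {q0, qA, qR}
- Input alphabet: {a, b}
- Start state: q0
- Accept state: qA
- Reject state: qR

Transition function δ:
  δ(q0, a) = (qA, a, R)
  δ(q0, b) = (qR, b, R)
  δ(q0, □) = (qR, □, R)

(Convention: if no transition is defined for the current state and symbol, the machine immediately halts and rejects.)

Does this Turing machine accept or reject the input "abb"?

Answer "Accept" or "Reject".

Execution trace:
Initial: [q0]abb
Step 1: δ(q0, a) = (qA, a, R) → a[qA]bb

The machine reaches the accept state qA and halts.

Answer: Accept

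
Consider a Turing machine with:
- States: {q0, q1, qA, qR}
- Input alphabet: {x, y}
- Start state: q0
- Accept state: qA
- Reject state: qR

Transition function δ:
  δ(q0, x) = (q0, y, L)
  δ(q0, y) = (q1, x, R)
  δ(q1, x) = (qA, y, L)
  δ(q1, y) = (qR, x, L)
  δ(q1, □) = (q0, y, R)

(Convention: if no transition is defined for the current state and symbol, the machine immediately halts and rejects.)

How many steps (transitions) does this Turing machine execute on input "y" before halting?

Execution trace:
Initial: [q0]y
Step 1: δ(q0, y) = (q1, x, R) → x[q1]□
Step 2: δ(q1, □) = (q0, y, R) → xy[q0]□

No transition is defined for δ(q0, □). By convention the machine halts and rejects.

The machine executed 2 steps before halting.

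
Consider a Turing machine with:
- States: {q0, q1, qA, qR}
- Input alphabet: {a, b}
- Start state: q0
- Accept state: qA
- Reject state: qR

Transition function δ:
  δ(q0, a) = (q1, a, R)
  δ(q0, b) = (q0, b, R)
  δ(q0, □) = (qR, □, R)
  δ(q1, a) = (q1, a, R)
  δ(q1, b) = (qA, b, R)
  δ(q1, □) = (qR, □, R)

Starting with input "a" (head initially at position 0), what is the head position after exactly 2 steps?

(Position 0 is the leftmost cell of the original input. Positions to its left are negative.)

Execution trace (head position shown):
Step 0: [q0]a  (head at position 0)
Step 1: move right → a[q1]□  (head at position 1)
Step 2: move right → a□[qR]□  (head at position 2)

After 2 steps, the head is at position 2.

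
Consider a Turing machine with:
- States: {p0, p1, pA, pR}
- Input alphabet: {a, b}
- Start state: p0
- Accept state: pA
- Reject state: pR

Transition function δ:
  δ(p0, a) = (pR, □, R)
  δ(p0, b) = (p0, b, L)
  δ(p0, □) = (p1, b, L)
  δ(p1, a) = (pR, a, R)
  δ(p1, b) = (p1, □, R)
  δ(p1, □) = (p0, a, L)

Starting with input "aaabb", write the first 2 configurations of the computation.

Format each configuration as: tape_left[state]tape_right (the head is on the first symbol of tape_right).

Transitions applied:
Step 1: δ(p0, a) = (pR, □, R)

The first 2 configurations are:
[p0]aaabb ⊢ □[pR]aabb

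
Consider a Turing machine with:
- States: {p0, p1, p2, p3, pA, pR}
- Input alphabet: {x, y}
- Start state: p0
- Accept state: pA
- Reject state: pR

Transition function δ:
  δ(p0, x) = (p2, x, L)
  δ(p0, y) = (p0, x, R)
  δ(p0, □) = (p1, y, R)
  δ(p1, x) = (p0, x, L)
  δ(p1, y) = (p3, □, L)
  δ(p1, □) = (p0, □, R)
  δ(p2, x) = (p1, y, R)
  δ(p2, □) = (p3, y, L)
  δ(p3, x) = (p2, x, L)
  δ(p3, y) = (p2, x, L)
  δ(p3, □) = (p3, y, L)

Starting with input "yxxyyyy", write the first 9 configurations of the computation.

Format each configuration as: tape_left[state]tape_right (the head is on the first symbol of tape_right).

Transitions applied:
Step 1: δ(p0, y) = (p0, x, R)
Step 2: δ(p0, x) = (p2, x, L)
Step 3: δ(p2, x) = (p1, y, R)
Step 4: δ(p1, x) = (p0, x, L)
Step 5: δ(p0, y) = (p0, x, R)
Step 6: δ(p0, x) = (p2, x, L)
Step 7: δ(p2, x) = (p1, y, R)
Step 8: δ(p1, x) = (p0, x, L)

The first 9 configurations are:
[p0]yxxyyyy ⊢ x[p0]xxyyyy ⊢ [p2]xxxyyyy ⊢ y[p1]xxyyyy ⊢ [p0]yxxyyyy ⊢ x[p0]xxyyyy ⊢ [p2]xxxyyyy ⊢ y[p1]xxyyyy ⊢ [p0]yxxyyyy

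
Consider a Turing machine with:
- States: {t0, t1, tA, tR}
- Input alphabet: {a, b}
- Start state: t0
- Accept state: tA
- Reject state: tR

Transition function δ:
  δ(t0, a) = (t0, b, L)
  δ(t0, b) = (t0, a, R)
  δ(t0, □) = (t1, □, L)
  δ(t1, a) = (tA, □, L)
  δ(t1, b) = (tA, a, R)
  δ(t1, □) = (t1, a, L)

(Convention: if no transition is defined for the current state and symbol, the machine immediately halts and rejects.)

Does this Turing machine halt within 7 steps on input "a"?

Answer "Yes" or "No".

Execution trace:
Initial: [t0]a
Step 1: δ(t0, a) = (t0, b, L) → [t0]□b
Step 2: δ(t0, □) = (t1, □, L) → [t1]□□b
Step 3: δ(t1, □) = (t1, a, L) → [t1]□a□b
Step 4: δ(t1, □) = (t1, a, L) → [t1]□aa□b
Step 5: δ(t1, □) = (t1, a, L) → [t1]□aaa□b
Step 6: δ(t1, □) = (t1, a, L) → [t1]□aaaa□b
Step 7: δ(t1, □) = (t1, a, L) → [t1]□aaaaa□b

The machine has not reached a halting state after 7 steps.
The machine did not halt within the 7-step bound.

Answer: No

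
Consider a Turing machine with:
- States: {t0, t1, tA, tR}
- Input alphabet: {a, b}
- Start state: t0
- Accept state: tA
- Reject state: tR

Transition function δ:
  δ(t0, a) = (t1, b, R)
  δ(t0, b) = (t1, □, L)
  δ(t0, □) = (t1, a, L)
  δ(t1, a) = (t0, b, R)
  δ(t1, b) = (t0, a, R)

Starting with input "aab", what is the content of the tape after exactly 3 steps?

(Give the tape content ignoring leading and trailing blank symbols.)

Execution trace:
Initial: [t0]aab
Step 1: δ(t0, a) = (t1, b, R) → b[t1]ab
Step 2: δ(t1, a) = (t0, b, R) → bb[t0]b
Step 3: δ(t0, b) = (t1, □, L) → b[t1]b□

After 3 steps, the tape (ignoring leading/trailing blanks) is: bb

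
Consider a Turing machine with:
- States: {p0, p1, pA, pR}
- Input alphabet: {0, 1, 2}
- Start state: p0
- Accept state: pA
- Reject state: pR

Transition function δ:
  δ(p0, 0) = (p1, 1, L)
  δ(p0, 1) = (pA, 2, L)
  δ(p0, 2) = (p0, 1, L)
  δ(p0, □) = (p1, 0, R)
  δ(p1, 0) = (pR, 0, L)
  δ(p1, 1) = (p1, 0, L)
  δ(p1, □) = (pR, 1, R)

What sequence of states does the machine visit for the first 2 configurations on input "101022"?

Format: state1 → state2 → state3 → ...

Execution trace:
Initial: [p0]101022
Step 1: δ(p0, 1) = (pA, 2, L) → [pA]□201022

The machine reaches the accept state pA and halts.

State sequence: p0 → pA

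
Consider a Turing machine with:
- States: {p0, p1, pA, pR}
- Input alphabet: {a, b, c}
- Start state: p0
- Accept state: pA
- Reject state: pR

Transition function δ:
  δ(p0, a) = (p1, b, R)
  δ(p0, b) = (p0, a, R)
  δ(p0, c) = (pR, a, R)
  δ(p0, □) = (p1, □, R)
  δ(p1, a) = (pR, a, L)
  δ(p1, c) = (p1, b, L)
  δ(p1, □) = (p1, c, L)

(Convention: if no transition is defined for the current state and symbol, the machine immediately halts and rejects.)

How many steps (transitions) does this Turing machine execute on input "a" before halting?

Execution trace:
Initial: [p0]a
Step 1: δ(p0, a) = (p1, b, R) → b[p1]□
Step 2: δ(p1, □) = (p1, c, L) → [p1]bc

No transition is defined for δ(p1, b). By convention the machine halts and rejects.

The machine executed 2 steps before halting.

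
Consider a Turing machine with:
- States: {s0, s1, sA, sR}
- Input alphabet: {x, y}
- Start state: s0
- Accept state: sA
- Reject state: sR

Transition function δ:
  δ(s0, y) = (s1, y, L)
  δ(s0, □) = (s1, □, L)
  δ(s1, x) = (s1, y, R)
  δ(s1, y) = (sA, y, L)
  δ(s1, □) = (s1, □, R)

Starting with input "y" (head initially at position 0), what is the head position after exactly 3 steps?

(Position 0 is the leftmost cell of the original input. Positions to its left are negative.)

Execution trace (head position shown):
Step 0: [s0]y  (head at position 0)
Step 1: move left → [s1]□y  (head at position -1)
Step 2: move right → □[s1]y  (head at position 0)
Step 3: move left → [sA]□y  (head at position -1)

After 3 steps, the head is at position -1.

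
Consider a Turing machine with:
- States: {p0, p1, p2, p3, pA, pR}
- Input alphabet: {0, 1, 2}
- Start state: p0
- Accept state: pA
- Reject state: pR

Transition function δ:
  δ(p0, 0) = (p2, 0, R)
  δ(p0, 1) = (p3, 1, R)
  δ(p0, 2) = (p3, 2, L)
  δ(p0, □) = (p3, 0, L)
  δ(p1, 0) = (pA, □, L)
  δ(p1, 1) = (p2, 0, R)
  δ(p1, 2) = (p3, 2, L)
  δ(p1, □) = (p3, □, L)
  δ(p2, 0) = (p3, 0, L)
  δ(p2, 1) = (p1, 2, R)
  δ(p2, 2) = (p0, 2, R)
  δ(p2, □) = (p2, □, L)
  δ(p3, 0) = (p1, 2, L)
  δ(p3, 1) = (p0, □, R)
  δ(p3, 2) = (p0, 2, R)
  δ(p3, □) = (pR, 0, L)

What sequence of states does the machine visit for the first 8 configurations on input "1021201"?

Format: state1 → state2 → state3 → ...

Execution trace:
Initial: [p0]1021201
Step 1: δ(p0, 1) = (p3, 1, R) → 1[p3]021201
Step 2: δ(p3, 0) = (p1, 2, L) → [p1]1221201
Step 3: δ(p1, 1) = (p2, 0, R) → 0[p2]221201
Step 4: δ(p2, 2) = (p0, 2, R) → 02[p0]21201
Step 5: δ(p0, 2) = (p3, 2, L) → 0[p3]221201
Step 6: δ(p3, 2) = (p0, 2, R) → 02[p0]21201
Step 7: δ(p0, 2) = (p3, 2, L) → 0[p3]221201

State sequence: p0 → p3 → p1 → p2 → p0 → p3 → p0 → p3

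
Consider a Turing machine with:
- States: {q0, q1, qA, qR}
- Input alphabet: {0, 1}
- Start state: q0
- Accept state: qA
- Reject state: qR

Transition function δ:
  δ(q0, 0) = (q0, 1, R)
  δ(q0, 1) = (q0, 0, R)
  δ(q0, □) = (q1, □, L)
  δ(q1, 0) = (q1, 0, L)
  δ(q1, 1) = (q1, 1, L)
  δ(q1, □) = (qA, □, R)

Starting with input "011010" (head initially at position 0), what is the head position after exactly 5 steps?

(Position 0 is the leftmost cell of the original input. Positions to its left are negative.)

Execution trace (head position shown):
Step 0: [q0]011010  (head at position 0)
Step 1: move right → 1[q0]11010  (head at position 1)
Step 2: move right → 10[q0]1010  (head at position 2)
Step 3: move right → 100[q0]010  (head at position 3)
Step 4: move right → 1001[q0]10  (head at position 4)
Step 5: move right → 10010[q0]0  (head at position 5)

After 5 steps, the head is at position 5.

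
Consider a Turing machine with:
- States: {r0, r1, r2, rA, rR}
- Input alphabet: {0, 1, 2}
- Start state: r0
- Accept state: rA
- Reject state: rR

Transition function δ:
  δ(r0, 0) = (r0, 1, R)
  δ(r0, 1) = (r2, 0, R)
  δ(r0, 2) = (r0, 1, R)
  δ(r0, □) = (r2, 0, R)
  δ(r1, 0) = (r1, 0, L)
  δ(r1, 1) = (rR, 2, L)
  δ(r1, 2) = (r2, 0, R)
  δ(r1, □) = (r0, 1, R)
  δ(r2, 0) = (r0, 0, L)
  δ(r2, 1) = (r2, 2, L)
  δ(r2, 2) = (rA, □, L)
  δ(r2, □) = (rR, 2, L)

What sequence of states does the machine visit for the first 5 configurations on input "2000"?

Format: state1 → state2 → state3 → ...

Execution trace:
Initial: [r0]2000
Step 1: δ(r0, 2) = (r0, 1, R) → 1[r0]000
Step 2: δ(r0, 0) = (r0, 1, R) → 11[r0]00
Step 3: δ(r0, 0) = (r0, 1, R) → 111[r0]0
Step 4: δ(r0, 0) = (r0, 1, R) → 1111[r0]□

State sequence: r0 → r0 → r0 → r0 → r0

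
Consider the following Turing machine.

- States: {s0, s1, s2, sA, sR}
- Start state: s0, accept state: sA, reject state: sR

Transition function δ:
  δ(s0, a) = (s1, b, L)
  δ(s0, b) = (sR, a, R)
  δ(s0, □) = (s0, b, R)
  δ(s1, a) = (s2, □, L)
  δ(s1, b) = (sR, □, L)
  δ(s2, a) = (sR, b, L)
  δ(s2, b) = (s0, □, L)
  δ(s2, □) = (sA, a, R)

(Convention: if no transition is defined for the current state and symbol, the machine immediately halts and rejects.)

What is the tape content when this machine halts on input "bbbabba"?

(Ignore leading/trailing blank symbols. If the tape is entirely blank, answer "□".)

Execution trace:
Initial: [s0]bbbabba
Step 1: δ(s0, b) = (sR, a, R) → a[sR]bbabba

The machine reaches the reject state sR and halts.

Final tape (ignoring leading/trailing blanks): abbabba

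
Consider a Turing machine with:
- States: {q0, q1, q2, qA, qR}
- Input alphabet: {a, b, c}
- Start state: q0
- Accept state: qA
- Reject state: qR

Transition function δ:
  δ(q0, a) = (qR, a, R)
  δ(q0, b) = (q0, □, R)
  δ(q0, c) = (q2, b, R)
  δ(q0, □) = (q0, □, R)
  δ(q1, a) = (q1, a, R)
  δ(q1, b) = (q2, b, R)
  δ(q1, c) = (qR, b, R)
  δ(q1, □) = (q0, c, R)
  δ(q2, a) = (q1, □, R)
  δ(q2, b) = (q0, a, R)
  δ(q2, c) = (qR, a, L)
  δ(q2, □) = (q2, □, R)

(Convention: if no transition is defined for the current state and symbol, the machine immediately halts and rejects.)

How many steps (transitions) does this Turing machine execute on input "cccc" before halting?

Execution trace:
Initial: [q0]cccc
Step 1: δ(q0, c) = (q2, b, R) → b[q2]ccc
Step 2: δ(q2, c) = (qR, a, L) → [qR]bacc

The machine reaches the reject state qR and halts.

The machine executed 2 steps before halting.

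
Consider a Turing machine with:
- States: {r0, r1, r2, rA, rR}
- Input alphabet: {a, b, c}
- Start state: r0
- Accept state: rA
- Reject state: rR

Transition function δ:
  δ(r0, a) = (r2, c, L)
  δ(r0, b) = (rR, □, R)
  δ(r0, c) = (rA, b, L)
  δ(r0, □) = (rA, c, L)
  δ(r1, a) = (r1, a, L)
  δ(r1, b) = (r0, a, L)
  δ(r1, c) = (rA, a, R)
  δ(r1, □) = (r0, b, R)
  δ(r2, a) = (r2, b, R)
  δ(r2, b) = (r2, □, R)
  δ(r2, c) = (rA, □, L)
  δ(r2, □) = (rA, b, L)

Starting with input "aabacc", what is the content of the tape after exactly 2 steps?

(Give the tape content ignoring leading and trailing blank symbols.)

Execution trace:
Initial: [r0]aabacc
Step 1: δ(r0, a) = (r2, c, L) → [r2]□cabacc
Step 2: δ(r2, □) = (rA, b, L) → [rA]□bcabacc

The machine reaches the accept state rA and halts.

After 2 steps, the tape (ignoring leading/trailing blanks) is: bcabacc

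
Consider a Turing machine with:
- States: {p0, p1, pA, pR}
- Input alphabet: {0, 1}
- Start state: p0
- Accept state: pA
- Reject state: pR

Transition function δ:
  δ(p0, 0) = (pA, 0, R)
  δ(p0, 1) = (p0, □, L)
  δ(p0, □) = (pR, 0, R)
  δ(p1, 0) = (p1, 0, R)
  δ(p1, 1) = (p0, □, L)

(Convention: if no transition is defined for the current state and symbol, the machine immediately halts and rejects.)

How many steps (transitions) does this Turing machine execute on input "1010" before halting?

Execution trace:
Initial: [p0]1010
Step 1: δ(p0, 1) = (p0, □, L) → [p0]□□010
Step 2: δ(p0, □) = (pR, 0, R) → 0[pR]□010

The machine reaches the reject state pR and halts.

The machine executed 2 steps before halting.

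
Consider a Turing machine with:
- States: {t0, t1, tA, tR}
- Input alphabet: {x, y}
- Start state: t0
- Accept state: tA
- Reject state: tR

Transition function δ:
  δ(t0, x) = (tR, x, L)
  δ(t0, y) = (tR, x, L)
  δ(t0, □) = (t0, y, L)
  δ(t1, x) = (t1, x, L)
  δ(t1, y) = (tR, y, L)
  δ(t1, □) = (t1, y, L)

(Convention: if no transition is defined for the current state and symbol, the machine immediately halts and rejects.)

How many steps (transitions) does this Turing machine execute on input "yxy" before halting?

Execution trace:
Initial: [t0]yxy
Step 1: δ(t0, y) = (tR, x, L) → [tR]□xxy

The machine reaches the reject state tR and halts.

The machine executed 1 step before halting.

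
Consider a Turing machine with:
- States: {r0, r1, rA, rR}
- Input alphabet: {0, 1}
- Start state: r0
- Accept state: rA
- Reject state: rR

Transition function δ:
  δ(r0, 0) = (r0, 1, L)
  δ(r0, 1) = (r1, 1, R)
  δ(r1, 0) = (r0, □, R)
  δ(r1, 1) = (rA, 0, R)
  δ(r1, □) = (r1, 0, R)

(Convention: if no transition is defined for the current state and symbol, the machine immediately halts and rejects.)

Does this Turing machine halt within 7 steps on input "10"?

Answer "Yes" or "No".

Execution trace:
Initial: [r0]10
Step 1: δ(r0, 1) = (r1, 1, R) → 1[r1]0
Step 2: δ(r1, 0) = (r0, □, R) → 1□[r0]□

No transition is defined for δ(r0, □). By convention the machine halts and rejects.
The machine halted after 2 steps (within the 7-step bound).

Answer: Yes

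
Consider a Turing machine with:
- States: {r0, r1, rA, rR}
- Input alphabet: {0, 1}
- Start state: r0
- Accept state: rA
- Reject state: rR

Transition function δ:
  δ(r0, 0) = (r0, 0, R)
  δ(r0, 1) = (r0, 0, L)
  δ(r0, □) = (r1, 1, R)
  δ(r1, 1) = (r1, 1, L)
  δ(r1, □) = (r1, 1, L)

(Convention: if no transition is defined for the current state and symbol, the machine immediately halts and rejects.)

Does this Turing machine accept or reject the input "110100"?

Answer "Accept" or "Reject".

Execution trace:
Initial: [r0]110100
Step 1: δ(r0, 1) = (r0, 0, L) → [r0]□010100
Step 2: δ(r0, □) = (r1, 1, R) → 1[r1]010100

No transition is defined for δ(r1, 0). By convention the machine halts and rejects.

Answer: Reject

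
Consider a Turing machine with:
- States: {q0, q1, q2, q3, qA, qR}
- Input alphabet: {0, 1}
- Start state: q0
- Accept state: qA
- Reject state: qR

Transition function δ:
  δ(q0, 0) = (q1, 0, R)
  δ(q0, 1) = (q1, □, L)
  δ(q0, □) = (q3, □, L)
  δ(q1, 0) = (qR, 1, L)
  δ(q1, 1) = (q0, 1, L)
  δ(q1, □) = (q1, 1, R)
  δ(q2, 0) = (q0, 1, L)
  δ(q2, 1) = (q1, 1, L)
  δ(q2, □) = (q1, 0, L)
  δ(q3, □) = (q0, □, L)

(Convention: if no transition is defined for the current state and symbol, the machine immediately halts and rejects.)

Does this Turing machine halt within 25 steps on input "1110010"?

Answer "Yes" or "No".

Execution trace:
Initial: [q0]1110010
Step 1: δ(q0, 1) = (q1, □, L) → [q1]□□110010
Step 2: δ(q1, □) = (q1, 1, R) → 1[q1]□110010
Step 3: δ(q1, □) = (q1, 1, R) → 11[q1]110010
Step 4: δ(q1, 1) = (q0, 1, L) → 1[q0]1110010
Step 5: δ(q0, 1) = (q1, □, L) → [q1]1□110010
Step 6: δ(q1, 1) = (q0, 1, L) → [q0]□1□110010
Step 7: δ(q0, □) = (q3, □, L) → [q3]□□1□110010
Step 8: δ(q3, □) = (q0, □, L) → [q0]□□□1□110010
Step 9: δ(q0, □) = (q3, □, L) → [q3]□□□□1□110010
Step 10: δ(q3, □) = (q0, □, L) → [q0]□□□□□1□110010
Step 11: δ(q0, □) = (q3, □, L) → [q3]□□□□□□1□110010
Step 12: δ(q3, □) = (q0, □, L) → [q0]□□□□□□□1□110010
Step 13: δ(q0, □) = (q3, □, L) → [q3]□□□□□□□□1□110010
Step 14: δ(q3, □) = (q0, □, L) → [q0]□□□□□□□□□1□110010
Step 15: δ(q0, □) = (q3, □, L) → [q3]□□□□□□□□□□1□110010
Step 16: δ(q3, □) = (q0, □, L) → [q0]□□□□□□□□□□□1□110010
Step 17: δ(q0, □) = (q3, □, L) → [q3]□□□□□□□□□□□□1□110010
Step 18: δ(q3, □) = (q0, □, L) → [q0]□□□□□□□□□□□□□1□110010
Step 19: δ(q0, □) = (q3, □, L) → [q3]□□□□□□□□□□□□□□1□110010
Step 20: δ(q3, □) = (q0, □, L) → [q0]□□□□□□□□□□□□□□□1□110010
Step 21: δ(q0, □) = (q3, □, L) → [q3]□□□□□□□□□□□□□□□□1□110010
Step 22: δ(q3, □) = (q0, □, L) → [q0]□□□□□□□□□□□□□□□□□1□110010
Step 23: δ(q0, □) = (q3, □, L) → [q3]□□□□□□□□□□□□□□□□□□1□110010
Step 24: δ(q3, □) = (q0, □, L) → [q0]□□□□□□□□□□□□□□□□□□□1□110010
Step 25: δ(q0, □) = (q3, □, L) → [q3]□□□□□□□□□□□□□□□□□□□□1□110010

The machine has not reached a halting state after 25 steps.
The machine did not halt within the 25-step bound.

Answer: No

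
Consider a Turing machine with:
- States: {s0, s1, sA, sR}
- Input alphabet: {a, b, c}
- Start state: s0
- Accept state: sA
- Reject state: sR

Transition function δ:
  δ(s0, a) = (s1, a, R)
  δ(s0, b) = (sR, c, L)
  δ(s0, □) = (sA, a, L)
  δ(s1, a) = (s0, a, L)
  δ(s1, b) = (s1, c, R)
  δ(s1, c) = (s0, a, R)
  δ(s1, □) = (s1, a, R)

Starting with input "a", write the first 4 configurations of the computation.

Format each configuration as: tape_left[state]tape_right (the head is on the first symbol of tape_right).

Transitions applied:
Step 1: δ(s0, a) = (s1, a, R)
Step 2: δ(s1, □) = (s1, a, R)
Step 3: δ(s1, □) = (s1, a, R)

The first 4 configurations are:
[s0]a ⊢ a[s1]□ ⊢ aa[s1]□ ⊢ aaa[s1]□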